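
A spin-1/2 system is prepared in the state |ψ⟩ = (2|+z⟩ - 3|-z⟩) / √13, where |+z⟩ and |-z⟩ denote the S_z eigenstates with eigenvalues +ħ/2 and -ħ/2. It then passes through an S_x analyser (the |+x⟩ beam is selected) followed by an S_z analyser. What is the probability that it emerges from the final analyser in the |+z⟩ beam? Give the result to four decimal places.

0.0192

First analyser (S_x): P(|+x⟩) = |⟨+x|ψ⟩|² = 1/26.
After stage 1 the state is |+x⟩; P(|+z⟩) = |⟨+z|+x⟩|² = 1/2.
Joint probability = 1/26 × 1/2 = 0.0192.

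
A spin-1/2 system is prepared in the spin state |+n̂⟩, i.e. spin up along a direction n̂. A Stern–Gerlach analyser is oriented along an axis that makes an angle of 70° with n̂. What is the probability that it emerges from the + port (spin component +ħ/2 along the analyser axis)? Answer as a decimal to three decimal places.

For spin-½, the probability of finding spin-up along an axis at angle θ to the initial spin direction is cos²(θ/2); spin-down is sin²(θ/2).
θ = 70°, so P = cos²(35°) ≈ 0.671.

0.671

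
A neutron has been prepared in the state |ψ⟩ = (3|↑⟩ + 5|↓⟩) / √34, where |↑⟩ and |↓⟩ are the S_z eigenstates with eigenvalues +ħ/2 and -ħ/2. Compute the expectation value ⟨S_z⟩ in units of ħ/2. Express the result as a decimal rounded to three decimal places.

⟨σ_z⟩ = |a|² - |b|² divided by |a|²+|b|², with a, b the |↑⟩, |↓⟩ amplitudes.
= (9 - 25)/34 = -16/34.
⟨S_z⟩ = (ħ/2)·⟨σ_z⟩.

-0.471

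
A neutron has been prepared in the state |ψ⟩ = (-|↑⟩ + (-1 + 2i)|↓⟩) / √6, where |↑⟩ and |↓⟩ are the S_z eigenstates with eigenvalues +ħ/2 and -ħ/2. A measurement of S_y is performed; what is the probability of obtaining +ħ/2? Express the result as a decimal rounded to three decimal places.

0.167

|+y⟩ = (|↑⟩ + i|↓⟩)/√2, so ⟨+y|ψ⟩ = (1 + i) / (√2·√6).
P = |1 + i|² / 12 = 2/12.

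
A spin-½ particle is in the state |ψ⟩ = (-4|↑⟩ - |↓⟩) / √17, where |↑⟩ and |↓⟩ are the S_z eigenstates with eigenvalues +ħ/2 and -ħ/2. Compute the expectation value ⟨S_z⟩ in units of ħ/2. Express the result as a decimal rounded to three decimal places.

0.882

⟨σ_z⟩ = |a|² - |b|² divided by |a|²+|b|², with a, b the |↑⟩, |↓⟩ amplitudes.
= (16 - 1)/17 = 15/17.
⟨S_z⟩ = (ħ/2)·⟨σ_z⟩.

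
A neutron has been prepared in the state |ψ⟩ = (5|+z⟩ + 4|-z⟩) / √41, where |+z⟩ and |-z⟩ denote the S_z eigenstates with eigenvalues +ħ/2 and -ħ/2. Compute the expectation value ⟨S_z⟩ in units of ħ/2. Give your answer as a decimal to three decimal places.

0.220

⟨σ_z⟩ = |a|² - |b|² divided by |a|²+|b|², with a, b the |+z⟩, |-z⟩ amplitudes.
= (25 - 16)/41 = 9/41.
⟨S_z⟩ = (ħ/2)·⟨σ_z⟩.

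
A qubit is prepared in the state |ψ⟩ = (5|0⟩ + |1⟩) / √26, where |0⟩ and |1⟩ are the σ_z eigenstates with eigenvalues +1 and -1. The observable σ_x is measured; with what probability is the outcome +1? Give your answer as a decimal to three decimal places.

0.692

|+x⟩ = (|0⟩ + |1⟩)/√2, so ⟨+x|ψ⟩ = (6) / (√2·√26).
P = |6|² / 52 = 36/52.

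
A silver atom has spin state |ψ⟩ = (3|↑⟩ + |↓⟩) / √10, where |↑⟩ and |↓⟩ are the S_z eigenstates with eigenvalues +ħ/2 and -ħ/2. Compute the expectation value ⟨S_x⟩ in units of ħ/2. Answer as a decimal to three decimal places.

0.600

⟨σ_x⟩ = 2 Re(a* b)/(|a|²+|b|²) with a = 3, b = 1.
a* b = 3, so ⟨σ_x⟩ = 6/10.
⟨S_x⟩ = (ħ/2)·⟨σ_x⟩.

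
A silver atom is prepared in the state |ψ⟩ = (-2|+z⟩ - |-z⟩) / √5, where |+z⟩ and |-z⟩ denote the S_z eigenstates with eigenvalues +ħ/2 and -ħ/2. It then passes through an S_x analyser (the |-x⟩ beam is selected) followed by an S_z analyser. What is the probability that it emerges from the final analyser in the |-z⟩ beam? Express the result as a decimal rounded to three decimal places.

0.050

First analyser (S_x): P(|-x⟩) = |⟨-x|ψ⟩|² = 1/10.
After stage 1 the state is |-x⟩; P(|-z⟩) = |⟨-z|-x⟩|² = 1/2.
Joint probability = 1/10 × 1/2 = 0.050.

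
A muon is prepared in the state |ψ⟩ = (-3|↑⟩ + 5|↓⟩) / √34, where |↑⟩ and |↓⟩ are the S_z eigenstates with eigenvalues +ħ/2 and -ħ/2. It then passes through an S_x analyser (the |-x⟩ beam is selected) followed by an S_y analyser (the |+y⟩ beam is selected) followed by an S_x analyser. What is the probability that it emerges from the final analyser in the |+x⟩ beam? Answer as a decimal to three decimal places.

First analyser (S_x): P(|-x⟩) = |⟨-x|ψ⟩|² = 64/68.
After stage 1 the state is |-x⟩; P(|+y⟩) = |⟨+y|-x⟩|² = 1/2.
After stage 2 the state is |+y⟩; P(|+x⟩) = |⟨+x|+y⟩|² = 1/2.
Joint probability = 64/68 × 1/2 × 1/2 = 0.235.

0.235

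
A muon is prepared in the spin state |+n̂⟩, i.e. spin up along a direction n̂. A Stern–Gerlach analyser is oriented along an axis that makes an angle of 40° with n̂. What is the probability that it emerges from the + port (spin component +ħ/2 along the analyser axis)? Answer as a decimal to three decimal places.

0.883

For spin-½, the probability of finding spin-up along an axis at angle θ to the initial spin direction is cos²(θ/2); spin-down is sin²(θ/2).
θ = 40°, so P = cos²(20°) ≈ 0.883.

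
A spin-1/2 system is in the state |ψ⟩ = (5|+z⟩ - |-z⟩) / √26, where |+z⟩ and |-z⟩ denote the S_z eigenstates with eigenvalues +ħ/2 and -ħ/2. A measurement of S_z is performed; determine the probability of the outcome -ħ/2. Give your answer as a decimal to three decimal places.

0.038

The -ħ/2 outcome corresponds to |-z⟩. Its amplitude in |ψ⟩ is -1/√26.
P = |-1|² / 26 = 1/26.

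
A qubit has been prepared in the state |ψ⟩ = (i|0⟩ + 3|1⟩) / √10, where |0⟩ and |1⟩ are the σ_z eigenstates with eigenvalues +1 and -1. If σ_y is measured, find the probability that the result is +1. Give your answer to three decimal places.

|+y⟩ = (|0⟩ + i|1⟩)/√2, so ⟨+y|ψ⟩ = (-2i) / (√2·√10).
P = |-2i|² / 20 = 4/20.

0.200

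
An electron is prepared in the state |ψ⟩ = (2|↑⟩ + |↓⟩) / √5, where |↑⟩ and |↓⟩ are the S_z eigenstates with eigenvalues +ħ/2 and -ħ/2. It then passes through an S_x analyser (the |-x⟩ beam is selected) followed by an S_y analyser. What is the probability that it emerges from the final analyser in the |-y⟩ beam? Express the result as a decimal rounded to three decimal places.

First analyser (S_x): P(|-x⟩) = |⟨-x|ψ⟩|² = 1/10.
After stage 1 the state is |-x⟩; P(|-y⟩) = |⟨-y|-x⟩|² = 1/2.
Joint probability = 1/10 × 1/2 = 0.050.

0.050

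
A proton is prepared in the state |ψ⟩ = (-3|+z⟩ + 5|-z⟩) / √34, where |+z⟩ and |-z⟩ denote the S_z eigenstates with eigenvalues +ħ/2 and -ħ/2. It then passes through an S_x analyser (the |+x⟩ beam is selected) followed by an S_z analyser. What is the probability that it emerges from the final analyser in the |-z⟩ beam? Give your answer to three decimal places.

First analyser (S_x): P(|+x⟩) = |⟨+x|ψ⟩|² = 4/68.
After stage 1 the state is |+x⟩; P(|-z⟩) = |⟨-z|+x⟩|² = 1/2.
Joint probability = 4/68 × 1/2 = 0.029.

0.029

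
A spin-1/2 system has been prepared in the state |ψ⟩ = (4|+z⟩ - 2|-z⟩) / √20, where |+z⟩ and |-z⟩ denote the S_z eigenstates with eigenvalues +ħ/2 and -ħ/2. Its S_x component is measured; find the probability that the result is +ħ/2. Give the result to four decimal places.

|+x⟩ = (|+z⟩ + |-z⟩)/√2, so ⟨+x|ψ⟩ = (2) / (√2·√20).
P = |2|² / 40 = 4/40.

0.1000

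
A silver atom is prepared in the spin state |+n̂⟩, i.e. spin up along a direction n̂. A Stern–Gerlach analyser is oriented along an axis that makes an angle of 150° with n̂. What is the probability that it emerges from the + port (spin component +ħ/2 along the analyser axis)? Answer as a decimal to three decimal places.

For spin-½, the probability of finding spin-up along an axis at angle θ to the initial spin direction is cos²(θ/2); spin-down is sin²(θ/2).
θ = 150°, so P = cos²(75°) ≈ 0.067.

0.067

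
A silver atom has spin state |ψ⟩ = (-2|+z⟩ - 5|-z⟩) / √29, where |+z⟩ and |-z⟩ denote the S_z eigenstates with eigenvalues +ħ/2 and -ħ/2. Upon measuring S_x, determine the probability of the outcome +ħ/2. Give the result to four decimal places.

|+x⟩ = (|+z⟩ + |-z⟩)/√2, so ⟨+x|ψ⟩ = (-7) / (√2·√29).
P = |-7|² / 58 = 49/58.

0.8448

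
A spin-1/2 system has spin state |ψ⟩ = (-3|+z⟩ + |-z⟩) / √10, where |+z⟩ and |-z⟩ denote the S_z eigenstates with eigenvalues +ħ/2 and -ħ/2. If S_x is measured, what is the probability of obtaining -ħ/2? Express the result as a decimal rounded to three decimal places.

|-x⟩ = (|+z⟩ - |-z⟩)/√2, so ⟨-x|ψ⟩ = (-4) / (√2·√10).
P = |-4|² / 20 = 16/20.

0.800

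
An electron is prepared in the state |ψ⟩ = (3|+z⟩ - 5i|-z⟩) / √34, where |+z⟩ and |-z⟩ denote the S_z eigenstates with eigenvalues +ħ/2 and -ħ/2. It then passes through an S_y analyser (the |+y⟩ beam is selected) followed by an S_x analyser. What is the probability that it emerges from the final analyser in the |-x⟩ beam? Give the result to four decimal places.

0.0294

First analyser (S_y): P(|+y⟩) = |⟨+y|ψ⟩|² = 4/68.
After stage 1 the state is |+y⟩; P(|-x⟩) = |⟨-x|+y⟩|² = 1/2.
Joint probability = 4/68 × 1/2 = 0.0294.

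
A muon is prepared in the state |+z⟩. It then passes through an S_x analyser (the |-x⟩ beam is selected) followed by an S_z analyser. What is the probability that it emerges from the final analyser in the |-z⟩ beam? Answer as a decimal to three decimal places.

0.250

First analyser (S_x): from |+z⟩, P(|-x⟩) = 1/2.
After stage 1 the state is |-x⟩; P(|-z⟩) = |⟨-z|-x⟩|² = 1/2.
Joint probability = 1/2 × 1/2 = 0.250.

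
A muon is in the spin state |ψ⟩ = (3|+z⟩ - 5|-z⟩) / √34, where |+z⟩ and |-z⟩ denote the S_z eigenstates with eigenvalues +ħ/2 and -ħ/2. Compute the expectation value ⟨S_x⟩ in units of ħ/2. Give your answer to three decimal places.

-0.882

⟨σ_x⟩ = 2 Re(a* b)/(|a|²+|b|²) with a = 3, b = -5.
a* b = -15, so ⟨σ_x⟩ = -30/34.
⟨S_x⟩ = (ħ/2)·⟨σ_x⟩.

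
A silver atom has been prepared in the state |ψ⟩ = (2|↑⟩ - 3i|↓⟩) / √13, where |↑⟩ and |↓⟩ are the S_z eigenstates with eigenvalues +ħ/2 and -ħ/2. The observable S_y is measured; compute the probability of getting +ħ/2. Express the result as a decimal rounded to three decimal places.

|+y⟩ = (|↑⟩ + i|↓⟩)/√2, so ⟨+y|ψ⟩ = (-1) / (√2·√13).
P = |-1|² / 26 = 1/26.

0.038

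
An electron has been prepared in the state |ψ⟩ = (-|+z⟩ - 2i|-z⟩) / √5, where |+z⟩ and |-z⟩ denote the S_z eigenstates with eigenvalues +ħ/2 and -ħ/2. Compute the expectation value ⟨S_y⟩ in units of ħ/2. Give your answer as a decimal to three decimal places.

0.800

⟨σ_y⟩ = 2 Im(a* b)/(|a|²+|b|²) with a = -1, b = -2i.
a* b = 2i, so ⟨σ_y⟩ = 4/5.
⟨S_y⟩ = (ħ/2)·⟨σ_y⟩.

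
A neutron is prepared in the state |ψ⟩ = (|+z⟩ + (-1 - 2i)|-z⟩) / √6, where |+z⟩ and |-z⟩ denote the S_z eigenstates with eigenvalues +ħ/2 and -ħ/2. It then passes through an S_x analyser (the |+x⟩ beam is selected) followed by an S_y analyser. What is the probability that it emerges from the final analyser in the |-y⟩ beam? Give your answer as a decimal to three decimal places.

First analyser (S_x): P(|+x⟩) = |⟨+x|ψ⟩|² = 4/12.
After stage 1 the state is |+x⟩; P(|-y⟩) = |⟨-y|+x⟩|² = 1/2.
Joint probability = 4/12 × 1/2 = 0.167.

0.167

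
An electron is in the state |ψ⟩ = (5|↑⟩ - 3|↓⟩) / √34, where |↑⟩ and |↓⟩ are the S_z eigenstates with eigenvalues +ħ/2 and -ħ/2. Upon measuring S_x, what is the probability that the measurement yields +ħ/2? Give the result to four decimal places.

0.0588

|+x⟩ = (|↑⟩ + |↓⟩)/√2, so ⟨+x|ψ⟩ = (2) / (√2·√34).
P = |2|² / 68 = 4/68.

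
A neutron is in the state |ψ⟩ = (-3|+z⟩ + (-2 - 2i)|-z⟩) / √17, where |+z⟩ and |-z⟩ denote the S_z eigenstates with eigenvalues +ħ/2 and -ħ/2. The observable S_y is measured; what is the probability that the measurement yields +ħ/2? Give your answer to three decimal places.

0.853

|+y⟩ = (|+z⟩ + i|-z⟩)/√2, so ⟨+y|ψ⟩ = (-5 + 2i) / (√2·√17).
P = |-5 + 2i|² / 34 = 29/34.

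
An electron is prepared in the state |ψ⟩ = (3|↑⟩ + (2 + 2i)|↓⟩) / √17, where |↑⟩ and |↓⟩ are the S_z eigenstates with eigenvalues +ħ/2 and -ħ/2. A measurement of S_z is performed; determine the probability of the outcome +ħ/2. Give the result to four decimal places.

The +ħ/2 outcome corresponds to |↑⟩. Its amplitude in |ψ⟩ is 3/√17.
P = |3|² / 17 = 9/17.

0.5294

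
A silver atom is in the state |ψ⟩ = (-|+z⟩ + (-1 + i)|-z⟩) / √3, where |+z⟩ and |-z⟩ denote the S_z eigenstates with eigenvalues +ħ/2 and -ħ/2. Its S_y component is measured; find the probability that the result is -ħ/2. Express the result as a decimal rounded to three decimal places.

|-y⟩ = (|+z⟩ - i|-z⟩)/√2, so ⟨-y|ψ⟩ = (-2 - i) / (√2·√3).
P = |-2 - i|² / 6 = 5/6.

0.833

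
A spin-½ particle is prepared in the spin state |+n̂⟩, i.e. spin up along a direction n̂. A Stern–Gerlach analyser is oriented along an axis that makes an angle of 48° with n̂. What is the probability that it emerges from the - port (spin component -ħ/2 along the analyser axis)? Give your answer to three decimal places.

For spin-½, the probability of finding spin-up along an axis at angle θ to the initial spin direction is cos²(θ/2); spin-down is sin²(θ/2).
θ = 48°, so P = sin²(24°) ≈ 0.165.

0.165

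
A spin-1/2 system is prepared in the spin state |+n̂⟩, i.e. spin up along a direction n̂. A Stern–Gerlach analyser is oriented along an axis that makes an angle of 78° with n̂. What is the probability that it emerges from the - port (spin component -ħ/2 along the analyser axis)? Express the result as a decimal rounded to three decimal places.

For spin-½, the probability of finding spin-up along an axis at angle θ to the initial spin direction is cos²(θ/2); spin-down is sin²(θ/2).
θ = 78°, so P = sin²(39°) ≈ 0.396.

0.396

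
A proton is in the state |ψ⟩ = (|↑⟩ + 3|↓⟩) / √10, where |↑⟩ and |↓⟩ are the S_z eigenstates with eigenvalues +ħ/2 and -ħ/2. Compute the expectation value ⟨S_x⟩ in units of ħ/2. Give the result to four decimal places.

⟨σ_x⟩ = 2 Re(a* b)/(|a|²+|b|²) with a = 1, b = 3.
a* b = 3, so ⟨σ_x⟩ = 6/10.
⟨S_x⟩ = (ħ/2)·⟨σ_x⟩.

0.6000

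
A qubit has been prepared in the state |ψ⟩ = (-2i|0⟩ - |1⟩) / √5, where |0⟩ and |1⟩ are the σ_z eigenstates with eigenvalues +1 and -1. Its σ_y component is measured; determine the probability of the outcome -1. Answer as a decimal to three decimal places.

0.900

|-y⟩ = (|0⟩ - i|1⟩)/√2, so ⟨-y|ψ⟩ = (-3i) / (√2·√5).
P = |-3i|² / 10 = 9/10.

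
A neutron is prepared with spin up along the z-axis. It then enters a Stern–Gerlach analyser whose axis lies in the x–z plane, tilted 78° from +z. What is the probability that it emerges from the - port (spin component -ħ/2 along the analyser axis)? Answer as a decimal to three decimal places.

For spin-½, the probability of finding spin-up along an axis at angle θ to the initial spin direction is cos²(θ/2); spin-down is sin²(θ/2).
θ = 78°, so P = sin²(39°) ≈ 0.396.

0.396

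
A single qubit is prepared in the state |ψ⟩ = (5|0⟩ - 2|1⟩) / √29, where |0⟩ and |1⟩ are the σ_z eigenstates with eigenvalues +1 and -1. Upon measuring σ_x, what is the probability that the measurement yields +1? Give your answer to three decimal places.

0.155

|+x⟩ = (|0⟩ + |1⟩)/√2, so ⟨+x|ψ⟩ = (3) / (√2·√29).
P = |3|² / 58 = 9/58.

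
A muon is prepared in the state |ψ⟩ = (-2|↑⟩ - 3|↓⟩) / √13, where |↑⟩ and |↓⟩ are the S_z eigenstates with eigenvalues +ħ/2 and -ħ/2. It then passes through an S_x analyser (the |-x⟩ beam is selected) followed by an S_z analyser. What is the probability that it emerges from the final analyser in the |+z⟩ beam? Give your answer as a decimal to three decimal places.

First analyser (S_x): P(|-x⟩) = |⟨-x|ψ⟩|² = 1/26.
After stage 1 the state is |-x⟩; P(|+z⟩) = |⟨+z|-x⟩|² = 1/2.
Joint probability = 1/26 × 1/2 = 0.019.

0.019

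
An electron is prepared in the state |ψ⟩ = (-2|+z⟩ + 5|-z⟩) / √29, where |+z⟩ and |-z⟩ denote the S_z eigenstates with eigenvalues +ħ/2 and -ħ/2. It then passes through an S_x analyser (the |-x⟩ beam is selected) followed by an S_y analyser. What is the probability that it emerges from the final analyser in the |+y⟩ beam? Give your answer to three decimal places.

First analyser (S_x): P(|-x⟩) = |⟨-x|ψ⟩|² = 49/58.
After stage 1 the state is |-x⟩; P(|+y⟩) = |⟨+y|-x⟩|² = 1/2.
Joint probability = 49/58 × 1/2 = 0.422.

0.422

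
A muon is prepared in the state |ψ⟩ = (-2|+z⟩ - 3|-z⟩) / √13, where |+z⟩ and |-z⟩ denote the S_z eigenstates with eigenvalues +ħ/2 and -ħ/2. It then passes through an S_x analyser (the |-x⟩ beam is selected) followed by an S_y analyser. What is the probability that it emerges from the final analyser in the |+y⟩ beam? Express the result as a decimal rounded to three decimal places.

First analyser (S_x): P(|-x⟩) = |⟨-x|ψ⟩|² = 1/26.
After stage 1 the state is |-x⟩; P(|+y⟩) = |⟨+y|-x⟩|² = 1/2.
Joint probability = 1/26 × 1/2 = 0.019.

0.019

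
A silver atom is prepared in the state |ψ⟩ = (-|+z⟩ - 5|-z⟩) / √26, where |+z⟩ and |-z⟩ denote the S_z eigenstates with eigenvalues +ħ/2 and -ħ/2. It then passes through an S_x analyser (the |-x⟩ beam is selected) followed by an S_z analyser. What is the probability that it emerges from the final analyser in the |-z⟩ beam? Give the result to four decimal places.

First analyser (S_x): P(|-x⟩) = |⟨-x|ψ⟩|² = 16/52.
After stage 1 the state is |-x⟩; P(|-z⟩) = |⟨-z|-x⟩|² = 1/2.
Joint probability = 16/52 × 1/2 = 0.1538.

0.1538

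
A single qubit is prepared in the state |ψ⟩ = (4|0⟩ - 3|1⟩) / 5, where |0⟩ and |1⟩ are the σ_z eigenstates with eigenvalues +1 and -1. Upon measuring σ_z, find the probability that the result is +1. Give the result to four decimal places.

The +1 outcome corresponds to |0⟩. Its amplitude in |ψ⟩ is 4/5.
P = |4|² / 25 = 16/25.

0.6400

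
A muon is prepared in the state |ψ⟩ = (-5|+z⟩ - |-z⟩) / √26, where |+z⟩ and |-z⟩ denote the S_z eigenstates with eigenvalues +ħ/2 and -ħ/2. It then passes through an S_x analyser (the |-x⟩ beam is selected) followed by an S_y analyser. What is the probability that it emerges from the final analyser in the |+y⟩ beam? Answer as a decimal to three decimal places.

First analyser (S_x): P(|-x⟩) = |⟨-x|ψ⟩|² = 16/52.
After stage 1 the state is |-x⟩; P(|+y⟩) = |⟨+y|-x⟩|² = 1/2.
Joint probability = 16/52 × 1/2 = 0.154.

0.154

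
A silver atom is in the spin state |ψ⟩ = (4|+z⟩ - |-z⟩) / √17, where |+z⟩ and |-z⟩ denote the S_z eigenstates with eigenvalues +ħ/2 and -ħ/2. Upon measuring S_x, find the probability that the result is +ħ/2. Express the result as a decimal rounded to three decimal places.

|+x⟩ = (|+z⟩ + |-z⟩)/√2, so ⟨+x|ψ⟩ = (3) / (√2·√17).
P = |3|² / 34 = 9/34.

0.265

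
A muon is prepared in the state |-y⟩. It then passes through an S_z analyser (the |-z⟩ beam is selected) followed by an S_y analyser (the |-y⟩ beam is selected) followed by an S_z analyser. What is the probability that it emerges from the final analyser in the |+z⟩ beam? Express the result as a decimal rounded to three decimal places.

0.125

First analyser (S_z): from |-y⟩, P(|-z⟩) = 1/2.
After stage 1 the state is |-z⟩; P(|-y⟩) = |⟨-y|-z⟩|² = 1/2.
After stage 2 the state is |-y⟩; P(|+z⟩) = |⟨+z|-y⟩|² = 1/2.
Joint probability = 1/2 × 1/2 × 1/2 = 0.125.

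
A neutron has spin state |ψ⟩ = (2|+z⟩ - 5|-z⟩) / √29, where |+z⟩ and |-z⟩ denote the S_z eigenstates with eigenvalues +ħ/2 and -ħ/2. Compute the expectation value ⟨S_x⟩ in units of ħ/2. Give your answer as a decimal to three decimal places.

-0.690

⟨σ_x⟩ = 2 Re(a* b)/(|a|²+|b|²) with a = 2, b = -5.
a* b = -10, so ⟨σ_x⟩ = -20/29.
⟨S_x⟩ = (ħ/2)·⟨σ_x⟩.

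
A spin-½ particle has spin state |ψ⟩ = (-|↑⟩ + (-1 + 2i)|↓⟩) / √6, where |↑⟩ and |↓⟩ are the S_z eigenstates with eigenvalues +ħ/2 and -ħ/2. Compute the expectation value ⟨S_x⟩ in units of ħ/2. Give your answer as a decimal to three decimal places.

0.333

⟨σ_x⟩ = 2 Re(a* b)/(|a|²+|b|²) with a = -1, b = (-1 + 2i).
a* b = (1 - 2i), so ⟨σ_x⟩ = 2/6.
⟨S_x⟩ = (ħ/2)·⟨σ_x⟩.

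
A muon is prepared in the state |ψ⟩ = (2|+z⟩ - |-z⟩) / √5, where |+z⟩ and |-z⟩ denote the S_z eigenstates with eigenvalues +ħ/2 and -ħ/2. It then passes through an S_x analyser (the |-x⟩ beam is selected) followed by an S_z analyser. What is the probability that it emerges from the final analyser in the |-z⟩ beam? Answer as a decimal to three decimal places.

First analyser (S_x): P(|-x⟩) = |⟨-x|ψ⟩|² = 9/10.
After stage 1 the state is |-x⟩; P(|-z⟩) = |⟨-z|-x⟩|² = 1/2.
Joint probability = 9/10 × 1/2 = 0.450.

0.450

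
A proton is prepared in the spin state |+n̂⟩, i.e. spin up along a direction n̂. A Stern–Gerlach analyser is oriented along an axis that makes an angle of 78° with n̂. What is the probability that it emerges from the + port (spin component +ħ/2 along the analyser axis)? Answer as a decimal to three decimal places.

For spin-½, the probability of finding spin-up along an axis at angle θ to the initial spin direction is cos²(θ/2); spin-down is sin²(θ/2).
θ = 78°, so P = cos²(39°) ≈ 0.604.

0.604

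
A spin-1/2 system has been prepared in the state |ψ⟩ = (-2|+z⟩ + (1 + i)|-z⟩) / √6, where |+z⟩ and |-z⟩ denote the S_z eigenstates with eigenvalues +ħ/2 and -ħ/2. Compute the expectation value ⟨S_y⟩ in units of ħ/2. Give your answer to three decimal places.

⟨σ_y⟩ = 2 Im(a* b)/(|a|²+|b|²) with a = -2, b = (1 + i).
a* b = (-2 - 2i), so ⟨σ_y⟩ = -4/6.
⟨S_y⟩ = (ħ/2)·⟨σ_y⟩.

-0.667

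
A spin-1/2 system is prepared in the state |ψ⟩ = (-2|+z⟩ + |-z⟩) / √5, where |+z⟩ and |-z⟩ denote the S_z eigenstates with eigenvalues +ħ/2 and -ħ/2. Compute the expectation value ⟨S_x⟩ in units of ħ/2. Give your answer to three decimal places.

-0.800

⟨σ_x⟩ = 2 Re(a* b)/(|a|²+|b|²) with a = -2, b = 1.
a* b = -2, so ⟨σ_x⟩ = -4/5.
⟨S_x⟩ = (ħ/2)·⟨σ_x⟩.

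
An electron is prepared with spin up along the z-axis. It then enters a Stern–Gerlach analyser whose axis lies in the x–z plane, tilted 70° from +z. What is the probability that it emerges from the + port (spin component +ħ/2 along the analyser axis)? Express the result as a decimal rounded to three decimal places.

For spin-½, the probability of finding spin-up along an axis at angle θ to the initial spin direction is cos²(θ/2); spin-down is sin²(θ/2).
θ = 70°, so P = cos²(35°) ≈ 0.671.

0.671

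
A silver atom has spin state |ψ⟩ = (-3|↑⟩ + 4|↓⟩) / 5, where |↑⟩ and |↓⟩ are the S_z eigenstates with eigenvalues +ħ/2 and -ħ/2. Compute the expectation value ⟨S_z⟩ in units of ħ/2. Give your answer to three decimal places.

⟨σ_z⟩ = |a|² - |b|² divided by |a|²+|b|², with a, b the |↑⟩, |↓⟩ amplitudes.
= (9 - 16)/25 = -7/25.
⟨S_z⟩ = (ħ/2)·⟨σ_z⟩.

-0.280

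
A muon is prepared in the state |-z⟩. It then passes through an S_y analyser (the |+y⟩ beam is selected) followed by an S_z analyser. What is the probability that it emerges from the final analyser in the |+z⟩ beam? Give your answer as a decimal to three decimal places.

First analyser (S_y): from |-z⟩, P(|+y⟩) = 1/2.
After stage 1 the state is |+y⟩; P(|+z⟩) = |⟨+z|+y⟩|² = 1/2.
Joint probability = 1/2 × 1/2 = 0.250.

0.250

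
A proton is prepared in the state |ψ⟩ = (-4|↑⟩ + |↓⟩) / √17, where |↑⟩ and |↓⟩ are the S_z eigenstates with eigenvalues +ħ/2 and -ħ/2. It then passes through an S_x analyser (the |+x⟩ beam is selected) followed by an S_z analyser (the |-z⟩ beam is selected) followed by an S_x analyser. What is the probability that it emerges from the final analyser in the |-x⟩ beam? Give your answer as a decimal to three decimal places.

First analyser (S_x): P(|+x⟩) = |⟨+x|ψ⟩|² = 9/34.
After stage 1 the state is |+x⟩; P(|-z⟩) = |⟨-z|+x⟩|² = 1/2.
After stage 2 the state is |-z⟩; P(|-x⟩) = |⟨-x|-z⟩|² = 1/2.
Joint probability = 9/34 × 1/2 × 1/2 = 0.066.

0.066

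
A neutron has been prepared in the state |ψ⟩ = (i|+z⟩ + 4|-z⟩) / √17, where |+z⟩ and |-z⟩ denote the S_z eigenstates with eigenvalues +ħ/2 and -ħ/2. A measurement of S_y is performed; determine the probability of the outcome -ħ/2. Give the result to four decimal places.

0.7353

|-y⟩ = (|+z⟩ - i|-z⟩)/√2, so ⟨-y|ψ⟩ = (5i) / (√2·√17).
P = |5i|² / 34 = 25/34.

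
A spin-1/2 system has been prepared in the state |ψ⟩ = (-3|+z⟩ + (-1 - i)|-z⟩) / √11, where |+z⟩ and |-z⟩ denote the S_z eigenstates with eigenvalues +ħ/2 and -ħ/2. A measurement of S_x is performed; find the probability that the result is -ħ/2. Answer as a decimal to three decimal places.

|-x⟩ = (|+z⟩ - |-z⟩)/√2, so ⟨-x|ψ⟩ = (-2 + i) / (√2·√11).
P = |-2 + i|² / 22 = 5/22.

0.227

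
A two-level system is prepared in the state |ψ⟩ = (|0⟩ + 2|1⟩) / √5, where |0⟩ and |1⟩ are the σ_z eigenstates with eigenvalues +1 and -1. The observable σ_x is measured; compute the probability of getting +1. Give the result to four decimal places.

|+x⟩ = (|0⟩ + |1⟩)/√2, so ⟨+x|ψ⟩ = (3) / (√2·√5).
P = |3|² / 10 = 9/10.

0.9000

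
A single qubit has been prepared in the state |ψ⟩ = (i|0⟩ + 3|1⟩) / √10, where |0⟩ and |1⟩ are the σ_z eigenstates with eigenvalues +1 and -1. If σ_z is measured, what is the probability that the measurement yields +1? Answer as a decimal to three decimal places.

0.100

The +1 outcome corresponds to |0⟩. Its amplitude in |ψ⟩ is i/√10.
P = |i|² / 10 = 1/10.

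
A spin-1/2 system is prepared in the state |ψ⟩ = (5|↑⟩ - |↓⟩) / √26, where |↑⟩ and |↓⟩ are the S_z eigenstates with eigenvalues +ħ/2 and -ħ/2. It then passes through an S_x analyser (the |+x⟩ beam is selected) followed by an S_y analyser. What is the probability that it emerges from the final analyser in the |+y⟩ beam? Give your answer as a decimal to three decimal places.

First analyser (S_x): P(|+x⟩) = |⟨+x|ψ⟩|² = 16/52.
After stage 1 the state is |+x⟩; P(|+y⟩) = |⟨+y|+x⟩|² = 1/2.
Joint probability = 16/52 × 1/2 = 0.154.

0.154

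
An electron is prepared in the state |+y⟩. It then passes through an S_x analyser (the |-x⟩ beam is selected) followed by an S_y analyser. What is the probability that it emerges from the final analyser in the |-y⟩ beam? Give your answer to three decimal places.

First analyser (S_x): from |+y⟩, P(|-x⟩) = 1/2.
After stage 1 the state is |-x⟩; P(|-y⟩) = |⟨-y|-x⟩|² = 1/2.
Joint probability = 1/2 × 1/2 = 0.250.

0.250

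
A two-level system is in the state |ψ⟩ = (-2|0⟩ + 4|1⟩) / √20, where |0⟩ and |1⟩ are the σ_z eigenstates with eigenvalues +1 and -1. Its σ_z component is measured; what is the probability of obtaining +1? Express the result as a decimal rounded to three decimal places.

0.200

The +1 outcome corresponds to |0⟩. Its amplitude in |ψ⟩ is -2/√20.
P = |-2|² / 20 = 4/20.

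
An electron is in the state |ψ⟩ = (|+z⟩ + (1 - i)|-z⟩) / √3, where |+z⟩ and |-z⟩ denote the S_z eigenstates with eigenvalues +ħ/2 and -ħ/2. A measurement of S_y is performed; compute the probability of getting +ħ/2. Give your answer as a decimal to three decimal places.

0.167

|+y⟩ = (|+z⟩ + i|-z⟩)/√2, so ⟨+y|ψ⟩ = (-i) / (√2·√3).
P = |-i|² / 6 = 1/6.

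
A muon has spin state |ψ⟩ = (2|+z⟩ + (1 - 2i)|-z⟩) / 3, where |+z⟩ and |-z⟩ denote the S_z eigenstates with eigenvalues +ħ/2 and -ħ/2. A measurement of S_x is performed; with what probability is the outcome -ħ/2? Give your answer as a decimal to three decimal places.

|-x⟩ = (|+z⟩ - |-z⟩)/√2, so ⟨-x|ψ⟩ = (1 + 2i) / (√2·3).
P = |1 + 2i|² / 18 = 5/18.

0.278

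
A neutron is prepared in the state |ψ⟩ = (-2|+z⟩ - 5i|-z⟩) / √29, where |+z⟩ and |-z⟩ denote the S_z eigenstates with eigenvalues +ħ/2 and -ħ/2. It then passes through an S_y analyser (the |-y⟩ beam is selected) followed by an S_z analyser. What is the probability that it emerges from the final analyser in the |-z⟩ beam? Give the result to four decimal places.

First analyser (S_y): P(|-y⟩) = |⟨-y|ψ⟩|² = 9/58.
After stage 1 the state is |-y⟩; P(|-z⟩) = |⟨-z|-y⟩|² = 1/2.
Joint probability = 9/58 × 1/2 = 0.0776.

0.0776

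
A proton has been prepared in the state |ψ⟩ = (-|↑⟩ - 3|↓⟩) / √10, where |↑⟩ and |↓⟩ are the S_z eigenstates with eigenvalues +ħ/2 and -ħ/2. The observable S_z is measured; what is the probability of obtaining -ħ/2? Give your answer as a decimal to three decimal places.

0.900

The -ħ/2 outcome corresponds to |↓⟩. Its amplitude in |ψ⟩ is -3/√10.
P = |-3|² / 10 = 9/10.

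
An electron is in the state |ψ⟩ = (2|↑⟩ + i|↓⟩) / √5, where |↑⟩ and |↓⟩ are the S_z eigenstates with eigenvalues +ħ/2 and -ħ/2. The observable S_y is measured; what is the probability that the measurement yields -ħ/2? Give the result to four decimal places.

|-y⟩ = (|↑⟩ - i|↓⟩)/√2, so ⟨-y|ψ⟩ = (1) / (√2·√5).
P = |1|² / 10 = 1/10.

0.1000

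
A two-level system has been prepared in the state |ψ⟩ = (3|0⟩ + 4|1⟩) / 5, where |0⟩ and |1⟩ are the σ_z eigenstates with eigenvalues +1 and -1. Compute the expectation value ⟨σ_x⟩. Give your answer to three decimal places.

0.960

⟨σ_x⟩ = 2 Re(a* b)/(|a|²+|b|²) with a = 3, b = 4.
a* b = 12, so ⟨σ_x⟩ = 24/25.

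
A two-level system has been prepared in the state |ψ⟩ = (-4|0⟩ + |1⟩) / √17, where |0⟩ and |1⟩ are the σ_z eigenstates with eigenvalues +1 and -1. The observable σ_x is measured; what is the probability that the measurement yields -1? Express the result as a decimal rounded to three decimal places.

|-x⟩ = (|0⟩ - |1⟩)/√2, so ⟨-x|ψ⟩ = (-5) / (√2·√17).
P = |-5|² / 34 = 25/34.

0.735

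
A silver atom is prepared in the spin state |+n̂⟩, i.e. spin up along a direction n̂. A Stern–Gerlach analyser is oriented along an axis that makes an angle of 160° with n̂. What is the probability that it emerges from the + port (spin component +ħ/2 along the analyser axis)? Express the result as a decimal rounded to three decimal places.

For spin-½, the probability of finding spin-up along an axis at angle θ to the initial spin direction is cos²(θ/2); spin-down is sin²(θ/2).
θ = 160°, so P = cos²(80°) ≈ 0.030.

0.030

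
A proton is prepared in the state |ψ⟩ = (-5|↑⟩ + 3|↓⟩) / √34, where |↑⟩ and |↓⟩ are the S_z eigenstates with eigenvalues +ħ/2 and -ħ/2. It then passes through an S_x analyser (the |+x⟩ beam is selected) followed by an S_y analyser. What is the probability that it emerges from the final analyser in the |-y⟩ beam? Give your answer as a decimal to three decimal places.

0.029

First analyser (S_x): P(|+x⟩) = |⟨+x|ψ⟩|² = 4/68.
After stage 1 the state is |+x⟩; P(|-y⟩) = |⟨-y|+x⟩|² = 1/2.
Joint probability = 4/68 × 1/2 = 0.029.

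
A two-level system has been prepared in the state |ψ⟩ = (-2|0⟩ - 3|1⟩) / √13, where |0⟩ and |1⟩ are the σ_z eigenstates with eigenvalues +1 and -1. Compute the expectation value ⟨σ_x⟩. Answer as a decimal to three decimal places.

0.923

⟨σ_x⟩ = 2 Re(a* b)/(|a|²+|b|²) with a = -2, b = -3.
a* b = 6, so ⟨σ_x⟩ = 12/13.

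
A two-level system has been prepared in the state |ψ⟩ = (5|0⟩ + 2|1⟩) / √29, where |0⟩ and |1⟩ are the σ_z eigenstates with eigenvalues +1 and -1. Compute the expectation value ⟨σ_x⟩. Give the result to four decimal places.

0.6897

⟨σ_x⟩ = 2 Re(a* b)/(|a|²+|b|²) with a = 5, b = 2.
a* b = 10, so ⟨σ_x⟩ = 20/29.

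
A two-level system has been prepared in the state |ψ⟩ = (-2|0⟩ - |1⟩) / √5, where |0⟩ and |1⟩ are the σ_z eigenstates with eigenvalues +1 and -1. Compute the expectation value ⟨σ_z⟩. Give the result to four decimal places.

0.6000

⟨σ_z⟩ = |a|² - |b|² divided by |a|²+|b|², with a, b the |0⟩, |1⟩ amplitudes.
= (4 - 1)/5 = 3/5.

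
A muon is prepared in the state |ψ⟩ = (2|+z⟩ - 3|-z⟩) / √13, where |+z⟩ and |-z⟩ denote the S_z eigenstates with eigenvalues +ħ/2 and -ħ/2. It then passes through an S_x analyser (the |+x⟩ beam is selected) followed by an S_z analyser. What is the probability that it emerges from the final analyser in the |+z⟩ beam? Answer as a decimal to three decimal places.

First analyser (S_x): P(|+x⟩) = |⟨+x|ψ⟩|² = 1/26.
After stage 1 the state is |+x⟩; P(|+z⟩) = |⟨+z|+x⟩|² = 1/2.
Joint probability = 1/26 × 1/2 = 0.019.

0.019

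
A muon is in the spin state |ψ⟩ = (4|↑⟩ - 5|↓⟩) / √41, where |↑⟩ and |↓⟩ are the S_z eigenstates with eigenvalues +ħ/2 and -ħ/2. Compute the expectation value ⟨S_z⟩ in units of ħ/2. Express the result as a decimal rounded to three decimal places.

-0.220

⟨σ_z⟩ = |a|² - |b|² divided by |a|²+|b|², with a, b the |↑⟩, |↓⟩ amplitudes.
= (16 - 25)/41 = -9/41.
⟨S_z⟩ = (ħ/2)·⟨σ_z⟩.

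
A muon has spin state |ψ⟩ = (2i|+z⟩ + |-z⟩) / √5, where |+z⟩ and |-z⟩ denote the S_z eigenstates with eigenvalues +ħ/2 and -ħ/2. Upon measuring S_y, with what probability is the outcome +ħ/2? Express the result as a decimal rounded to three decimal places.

0.100

|+y⟩ = (|+z⟩ + i|-z⟩)/√2, so ⟨+y|ψ⟩ = (i) / (√2·√5).
P = |i|² / 10 = 1/10.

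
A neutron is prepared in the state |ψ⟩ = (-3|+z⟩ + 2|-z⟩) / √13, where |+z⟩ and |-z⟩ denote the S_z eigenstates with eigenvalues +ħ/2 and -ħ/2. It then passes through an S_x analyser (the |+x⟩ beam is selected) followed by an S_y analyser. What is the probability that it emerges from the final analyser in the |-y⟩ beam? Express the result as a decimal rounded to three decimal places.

0.019

First analyser (S_x): P(|+x⟩) = |⟨+x|ψ⟩|² = 1/26.
After stage 1 the state is |+x⟩; P(|-y⟩) = |⟨-y|+x⟩|² = 1/2.
Joint probability = 1/26 × 1/2 = 0.019.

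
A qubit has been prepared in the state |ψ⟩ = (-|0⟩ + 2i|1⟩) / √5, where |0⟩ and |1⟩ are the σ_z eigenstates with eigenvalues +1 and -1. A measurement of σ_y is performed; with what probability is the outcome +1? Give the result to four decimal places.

|+y⟩ = (|0⟩ + i|1⟩)/√2, so ⟨+y|ψ⟩ = (1) / (√2·√5).
P = |1|² / 10 = 1/10.

0.1000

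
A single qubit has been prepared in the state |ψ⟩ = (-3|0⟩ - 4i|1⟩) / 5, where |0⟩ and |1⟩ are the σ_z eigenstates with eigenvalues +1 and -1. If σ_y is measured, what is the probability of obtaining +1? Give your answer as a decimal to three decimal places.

0.980

|+y⟩ = (|0⟩ + i|1⟩)/√2, so ⟨+y|ψ⟩ = (-7) / (√2·5).
P = |-7|² / 50 = 49/50.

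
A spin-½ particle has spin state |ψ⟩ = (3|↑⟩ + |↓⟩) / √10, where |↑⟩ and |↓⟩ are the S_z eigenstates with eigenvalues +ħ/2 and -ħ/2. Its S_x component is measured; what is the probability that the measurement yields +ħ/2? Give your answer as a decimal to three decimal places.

|+x⟩ = (|↑⟩ + |↓⟩)/√2, so ⟨+x|ψ⟩ = (4) / (√2·√10).
P = |4|² / 20 = 16/20.

0.800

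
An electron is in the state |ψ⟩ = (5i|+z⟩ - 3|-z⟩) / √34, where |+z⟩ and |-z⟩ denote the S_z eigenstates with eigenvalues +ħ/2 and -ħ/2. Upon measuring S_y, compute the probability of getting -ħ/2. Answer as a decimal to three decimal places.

0.059

|-y⟩ = (|+z⟩ - i|-z⟩)/√2, so ⟨-y|ψ⟩ = (2i) / (√2·√34).
P = |2i|² / 68 = 4/68.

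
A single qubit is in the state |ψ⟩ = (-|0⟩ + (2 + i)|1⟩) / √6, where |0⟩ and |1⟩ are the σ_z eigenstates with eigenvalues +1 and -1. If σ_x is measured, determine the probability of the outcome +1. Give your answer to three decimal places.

0.167

|+x⟩ = (|0⟩ + |1⟩)/√2, so ⟨+x|ψ⟩ = (1 + i) / (√2·√6).
P = |1 + i|² / 12 = 2/12.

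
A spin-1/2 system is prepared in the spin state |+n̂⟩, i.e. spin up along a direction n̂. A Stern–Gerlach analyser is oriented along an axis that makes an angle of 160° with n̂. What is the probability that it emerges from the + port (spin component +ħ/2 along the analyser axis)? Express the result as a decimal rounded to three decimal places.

For spin-½, the probability of finding spin-up along an axis at angle θ to the initial spin direction is cos²(θ/2); spin-down is sin²(θ/2).
θ = 160°, so P = cos²(80°) ≈ 0.030.

0.030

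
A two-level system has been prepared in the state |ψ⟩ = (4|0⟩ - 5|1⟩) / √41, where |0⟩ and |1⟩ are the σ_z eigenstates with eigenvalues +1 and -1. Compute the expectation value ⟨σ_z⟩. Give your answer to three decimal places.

-0.220

⟨σ_z⟩ = |a|² - |b|² divided by |a|²+|b|², with a, b the |0⟩, |1⟩ amplitudes.
= (16 - 25)/41 = -9/41.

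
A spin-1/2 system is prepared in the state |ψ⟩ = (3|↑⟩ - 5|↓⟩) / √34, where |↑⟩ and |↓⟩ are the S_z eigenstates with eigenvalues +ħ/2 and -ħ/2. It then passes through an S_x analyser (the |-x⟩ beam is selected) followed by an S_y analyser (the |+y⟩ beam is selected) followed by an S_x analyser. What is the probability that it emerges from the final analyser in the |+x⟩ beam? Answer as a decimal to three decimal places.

0.235

First analyser (S_x): P(|-x⟩) = |⟨-x|ψ⟩|² = 64/68.
After stage 1 the state is |-x⟩; P(|+y⟩) = |⟨+y|-x⟩|² = 1/2.
After stage 2 the state is |+y⟩; P(|+x⟩) = |⟨+x|+y⟩|² = 1/2.
Joint probability = 64/68 × 1/2 × 1/2 = 0.235.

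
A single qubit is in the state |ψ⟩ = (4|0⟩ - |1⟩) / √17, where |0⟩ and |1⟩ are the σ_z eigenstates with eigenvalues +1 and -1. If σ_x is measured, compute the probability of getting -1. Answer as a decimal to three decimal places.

|-x⟩ = (|0⟩ - |1⟩)/√2, so ⟨-x|ψ⟩ = (5) / (√2·√17).
P = |5|² / 34 = 25/34.

0.735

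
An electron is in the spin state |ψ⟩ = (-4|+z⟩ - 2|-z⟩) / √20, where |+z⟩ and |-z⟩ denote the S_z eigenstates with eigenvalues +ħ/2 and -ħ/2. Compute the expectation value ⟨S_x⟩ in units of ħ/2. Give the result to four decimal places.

0.8000

⟨σ_x⟩ = 2 Re(a* b)/(|a|²+|b|²) with a = -4, b = -2.
a* b = 8, so ⟨σ_x⟩ = 16/20.
⟨S_x⟩ = (ħ/2)·⟨σ_x⟩.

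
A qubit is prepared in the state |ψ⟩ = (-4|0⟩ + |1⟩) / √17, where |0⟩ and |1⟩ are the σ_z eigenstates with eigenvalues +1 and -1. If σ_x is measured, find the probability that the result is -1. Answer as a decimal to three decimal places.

|-x⟩ = (|0⟩ - |1⟩)/√2, so ⟨-x|ψ⟩ = (-5) / (√2·√17).
P = |-5|² / 34 = 25/34.

0.735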